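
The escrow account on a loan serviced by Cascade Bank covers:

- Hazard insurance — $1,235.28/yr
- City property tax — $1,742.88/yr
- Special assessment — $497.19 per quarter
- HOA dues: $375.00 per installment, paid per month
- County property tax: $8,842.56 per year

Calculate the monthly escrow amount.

$1,525.79

Hazard insurance: $1,235.28 annually
City property tax: $1,742.88 annually
Special assessment: $497.19 × 4 = $1,988.76 annually
HOA dues: $375.00 × 12 = $4,500.00 annually
County property tax: $8,842.56 annually
Total annual escrow = $1,235.28 + $1,742.88 + $1,988.76 + $4,500.00 + $8,842.56 = $18,309.48
Per month = $18,309.48 / 12 = $1,525.79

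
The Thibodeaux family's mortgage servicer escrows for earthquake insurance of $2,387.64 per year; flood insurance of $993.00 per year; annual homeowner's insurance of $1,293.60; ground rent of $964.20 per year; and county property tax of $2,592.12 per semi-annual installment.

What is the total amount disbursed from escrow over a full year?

Earthquake insurance — $2,387.64 annually
Flood insurance — $993.00 annually
Homeowner's insurance — $1,293.60 annually
Ground rent — $964.20 annually
County property tax — $2,592.12 × 2 = $5,184.24 annually
Total per year = $2,387.64 + $993.00 + $1,293.60 + $964.20 + $5,184.24 = $10,822.68

$10,822.68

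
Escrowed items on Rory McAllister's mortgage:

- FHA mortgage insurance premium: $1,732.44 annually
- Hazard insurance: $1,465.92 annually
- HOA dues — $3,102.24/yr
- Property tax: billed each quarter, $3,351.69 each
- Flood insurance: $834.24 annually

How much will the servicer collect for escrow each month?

$1,711.80

FHA mortgage insurance premium = $1,732.44
Hazard insurance = $1,465.92
HOA dues = $3,102.24
Property tax = $3,351.69 × 4 = $13,406.76
Flood insurance = $834.24
Combined annual = $1,732.44 + $1,465.92 + $3,102.24 + $13,406.76 + $834.24 = $20,541.60
Monthly escrow = $20,541.60 ÷ 12 = $1,711.80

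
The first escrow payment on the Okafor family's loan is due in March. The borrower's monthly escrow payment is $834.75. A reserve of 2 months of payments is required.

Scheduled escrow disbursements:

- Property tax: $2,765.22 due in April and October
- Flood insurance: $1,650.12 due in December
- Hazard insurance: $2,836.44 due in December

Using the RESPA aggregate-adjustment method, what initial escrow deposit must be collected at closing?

Cushion = 2 × $834.75 = $1,669.50
Trial balance (start $0, +$834.75 each month, − disbursements):
  Mar: +$834.75 → $834.75
  Apr: +$834.75 − $2,765.22 → -$1,095.72
  May: +$834.75 → -$260.97
  Jun: +$834.75 → $573.78
  Jul: +$834.75 → $1,408.53
  Aug: +$834.75 → $2,243.28
  Sep: +$834.75 → $3,078.03
  Oct: +$834.75 − $2,765.22 → $1,147.56
  Nov: +$834.75 → $1,982.31
  Dec: +$834.75 − $4,486.56 → -$1,669.50
  Jan: +$834.75 → -$834.75
  Feb: +$834.75 → $0.00
Lowest trial balance = -$1,669.50 (Dec)
Initial deposit = cushion − low point = $1,669.50 − (-$1,669.50) = $3,339.00

$3,339.00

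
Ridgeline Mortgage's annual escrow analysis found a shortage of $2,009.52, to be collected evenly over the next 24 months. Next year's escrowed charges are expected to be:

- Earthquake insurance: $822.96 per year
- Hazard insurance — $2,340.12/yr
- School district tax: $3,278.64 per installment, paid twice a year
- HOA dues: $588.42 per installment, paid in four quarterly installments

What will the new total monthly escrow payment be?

Earthquake insurance: $822.96 annually
Hazard insurance: $2,340.12 annually
School district tax: $3,278.64 × 2 = $6,557.28 annually
HOA dues: $588.42 × 4 = $2,353.68 annually
Annual escrow total = $12,074.04
Monthly escrow = $12,074.04 ÷ 12 = $1,006.17
Shortage spread = $2,009.52 / 24 = $83.73/mo
New monthly escrow = $1,006.17 + $83.73 = $1,089.90

$1,089.90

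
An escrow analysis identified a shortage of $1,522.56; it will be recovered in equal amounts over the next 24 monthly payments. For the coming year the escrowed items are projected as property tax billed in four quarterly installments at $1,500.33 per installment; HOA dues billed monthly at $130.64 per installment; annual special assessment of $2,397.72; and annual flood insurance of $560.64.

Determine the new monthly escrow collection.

Property tax = $1,500.33 × 4 = $6,001.32 per year
HOA dues = $130.64 × 12 = $1,567.68 per year
Special assessment = $2,397.72 per year
Flood insurance = $560.64 per year
Total annual escrow = $6,001.32 + $1,567.68 + $2,397.72 + $560.64 = $10,527.36
Per month = $10,527.36 / 12 = $877.28
Shortage spread = $1,522.56 ÷ 24 = $63.44/mo
New monthly escrow = $877.28 + $63.44 = $940.72

$940.72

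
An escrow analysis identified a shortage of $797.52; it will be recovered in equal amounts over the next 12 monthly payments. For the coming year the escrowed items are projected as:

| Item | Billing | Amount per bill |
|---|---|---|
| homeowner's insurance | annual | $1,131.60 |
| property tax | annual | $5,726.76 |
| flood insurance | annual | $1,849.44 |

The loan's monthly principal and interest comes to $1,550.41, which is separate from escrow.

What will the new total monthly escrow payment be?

$792.11

Homeowner's insurance: $1,131.60 annually
Property tax: $5,726.76 annually
Flood insurance: $1,849.44 annually
Total per year = $8,707.80
Base monthly escrow = $8,707.80 / 12 = $725.65
Shortage spread = $797.52 ÷ 12 = $66.46/mo
New monthly escrow = $725.65 + $66.46 = $792.11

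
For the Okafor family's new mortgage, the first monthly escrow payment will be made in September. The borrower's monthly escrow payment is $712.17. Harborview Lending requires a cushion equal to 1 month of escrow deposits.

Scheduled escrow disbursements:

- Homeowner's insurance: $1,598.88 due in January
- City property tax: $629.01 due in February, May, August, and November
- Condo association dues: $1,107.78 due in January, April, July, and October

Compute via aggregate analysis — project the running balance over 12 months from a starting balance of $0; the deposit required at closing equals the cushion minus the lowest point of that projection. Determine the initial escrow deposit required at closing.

$1,594.77

Cushion = 1 × $712.17 = $712.17
Trial balance (start $0, +$712.17 each month, − disbursements):
  Sep: +$712.17 → $712.17
  Oct: +$712.17 − $1,107.78 → $316.56
  Nov: +$712.17 − $629.01 → $399.72
  Dec: +$712.17 → $1,111.89
  Jan: +$712.17 − $2,706.66 → -$882.60
  Feb: +$712.17 − $629.01 → -$799.44
  Mar: +$712.17 → -$87.27
  Apr: +$712.17 − $1,107.78 → -$482.88
  May: +$712.17 − $629.01 → -$399.72
  Jun: +$712.17 → $312.45
  Jul: +$712.17 − $1,107.78 → -$83.16
  Aug: +$712.17 − $629.01 → $0.00
Lowest trial balance = -$882.60 (Jan)
Initial deposit = cushion − low point = $712.17 − (-$882.60) = $1,594.77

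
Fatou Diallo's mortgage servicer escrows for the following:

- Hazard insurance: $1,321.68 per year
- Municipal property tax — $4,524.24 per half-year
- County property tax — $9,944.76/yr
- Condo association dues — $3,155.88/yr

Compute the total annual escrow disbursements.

Hazard insurance = $1,321.68/yr
Municipal property tax = $4,524.24 × 2 = $9,048.48/yr
County property tax = $9,944.76/yr
Condo association dues = $3,155.88/yr
Combined annual = $1,321.68 + $9,048.48 + $9,944.76 + $3,155.88 = $23,470.80

$23,470.80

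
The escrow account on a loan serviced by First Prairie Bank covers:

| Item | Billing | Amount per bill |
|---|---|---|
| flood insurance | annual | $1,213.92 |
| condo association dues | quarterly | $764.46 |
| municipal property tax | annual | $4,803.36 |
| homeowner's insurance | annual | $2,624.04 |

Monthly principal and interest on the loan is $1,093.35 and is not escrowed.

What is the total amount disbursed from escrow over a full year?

Flood insurance = $1,213.92
Condo association dues = $764.46 × 4 = $3,057.84
Municipal property tax = $4,803.36
Homeowner's insurance = $2,624.04
Total annual escrow = $11,699.16

$11,699.16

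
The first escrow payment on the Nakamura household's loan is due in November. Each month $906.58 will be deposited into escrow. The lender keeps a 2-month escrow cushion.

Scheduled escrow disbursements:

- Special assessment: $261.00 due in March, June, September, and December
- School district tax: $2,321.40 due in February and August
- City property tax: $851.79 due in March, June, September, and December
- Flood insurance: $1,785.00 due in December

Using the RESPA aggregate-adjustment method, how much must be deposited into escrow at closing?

$3,612.24

Cushion = 2 × $906.58 = $1,813.16
Trial balance (start $0, +$906.58 each month, − disbursements):
  Nov: +$906.58 → $906.58
  Dec: +$906.58 − $2,897.79 → -$1,084.63
  Jan: +$906.58 → -$178.05
  Feb: +$906.58 − $2,321.40 → -$1,592.87
  Mar: +$906.58 − $1,112.79 → -$1,799.08
  Apr: +$906.58 → -$892.50
  May: +$906.58 → $14.08
  Jun: +$906.58 − $1,112.79 → -$192.13
  Jul: +$906.58 → $714.45
  Aug: +$906.58 − $2,321.40 → -$700.37
  Sep: +$906.58 − $1,112.79 → -$906.58
  Oct: +$906.58 → $0.00
Lowest trial balance = -$1,799.08 (Mar)
Initial deposit = cushion − low point = $1,813.16 − (-$1,799.08) = $3,612.24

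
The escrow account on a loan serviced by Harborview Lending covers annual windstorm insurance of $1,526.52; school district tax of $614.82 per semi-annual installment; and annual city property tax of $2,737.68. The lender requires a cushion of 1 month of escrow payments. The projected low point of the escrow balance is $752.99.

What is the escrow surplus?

$295.17

Windstorm insurance: $1,526.52 per year
School district tax: $614.82 × 2 = $1,229.64 per year
City property tax: $2,737.68 per year
Annual escrow total = $1,526.52 + $1,229.64 + $2,737.68 = $5,493.84
Monthly escrow = $5,493.84 / 12 = $457.82
Required cushion = 1 × $457.82 = $457.82
Surplus = $752.99 − $457.82 = $295.17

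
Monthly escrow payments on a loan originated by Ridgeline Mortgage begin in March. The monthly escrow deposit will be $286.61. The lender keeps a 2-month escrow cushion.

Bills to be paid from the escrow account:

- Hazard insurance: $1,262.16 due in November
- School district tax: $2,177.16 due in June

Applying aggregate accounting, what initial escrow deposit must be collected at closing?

$1,603.94

Cushion = 2 × $286.61 = $573.22
Trial balance (start $0, +$286.61 each month, − disbursements):
  Mar: +$286.61 → $286.61
  Apr: +$286.61 → $573.22
  May: +$286.61 → $859.83
  Jun: +$286.61 − $2,177.16 → -$1,030.72
  Jul: +$286.61 → -$744.11
  Aug: +$286.61 → -$457.50
  Sep: +$286.61 → -$170.89
  Oct: +$286.61 → $115.72
  Nov: +$286.61 − $1,262.16 → -$859.83
  Dec: +$286.61 → -$573.22
  Jan: +$286.61 → -$286.61
  Feb: +$286.61 → $0.00
Lowest trial balance = -$1,030.72 (Jun)
Initial deposit = cushion − low point = $573.22 − (-$1,030.72) = $1,603.94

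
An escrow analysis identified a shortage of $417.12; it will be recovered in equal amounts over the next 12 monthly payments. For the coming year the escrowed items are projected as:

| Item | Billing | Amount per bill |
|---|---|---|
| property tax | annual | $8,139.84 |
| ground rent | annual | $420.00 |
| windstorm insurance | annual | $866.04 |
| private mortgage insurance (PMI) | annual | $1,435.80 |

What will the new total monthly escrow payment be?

$939.90

Property tax: $8,139.84 per year
Ground rent: $420.00 per year
Windstorm insurance: $866.04 per year
Private mortgage insurance (PMI): $1,435.80 per year
Annual escrow total = $10,861.68
Monthly = $10,861.68 ÷ 12 = $905.14
Shortage spread = $417.12 / 12 = $34.76/mo
New monthly escrow = $905.14 + $34.76 = $939.90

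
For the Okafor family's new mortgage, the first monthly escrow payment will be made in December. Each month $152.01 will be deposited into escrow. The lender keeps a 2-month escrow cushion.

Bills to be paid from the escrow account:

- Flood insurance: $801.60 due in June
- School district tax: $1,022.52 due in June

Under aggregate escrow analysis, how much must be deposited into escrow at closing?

Cushion = 2 × $152.01 = $304.02
Trial balance (start $0, +$152.01 each month, − disbursements):
  Dec: +$152.01 → $152.01
  Jan: +$152.01 → $304.02
  Feb: +$152.01 → $456.03
  Mar: +$152.01 → $608.04
  Apr: +$152.01 → $760.05
  May: +$152.01 → $912.06
  Jun: +$152.01 − $1,824.12 → -$760.05
  Jul: +$152.01 → -$608.04
  Aug: +$152.01 → -$456.03
  Sep: +$152.01 → -$304.02
  Oct: +$152.01 → -$152.01
  Nov: +$152.01 → $0.00
Lowest trial balance = -$760.05 (Jun)
Initial deposit = cushion − low point = $304.02 − (-$760.05) = $1,064.07

$1,064.07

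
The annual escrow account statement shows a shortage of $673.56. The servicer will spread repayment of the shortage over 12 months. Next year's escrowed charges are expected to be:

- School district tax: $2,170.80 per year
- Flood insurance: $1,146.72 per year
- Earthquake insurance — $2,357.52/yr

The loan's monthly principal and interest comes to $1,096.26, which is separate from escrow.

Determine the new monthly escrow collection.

School district tax = $2,170.80/yr
Flood insurance = $1,146.72/yr
Earthquake insurance = $2,357.52/yr
Yearly total = $5,675.04
Monthly = $5,675.04 / 12 = $472.92
Shortage per month = $673.56 ÷ 12 = $56.13
New monthly escrow = $472.92 + $56.13 = $529.05

$529.05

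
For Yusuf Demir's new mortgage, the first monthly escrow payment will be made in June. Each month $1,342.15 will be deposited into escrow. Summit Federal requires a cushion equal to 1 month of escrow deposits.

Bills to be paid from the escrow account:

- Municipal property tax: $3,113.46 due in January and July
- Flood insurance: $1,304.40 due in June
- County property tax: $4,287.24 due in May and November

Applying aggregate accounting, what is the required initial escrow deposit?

$3,075.71

Cushion = 1 × $1,342.15 = $1,342.15
Trial balance (start $0, +$1,342.15 each month, − disbursements):
  Jun: +$1,342.15 − $1,304.40 → $37.75
  Jul: +$1,342.15 − $3,113.46 → -$1,733.56
  Aug: +$1,342.15 → -$391.41
  Sep: +$1,342.15 → $950.74
  Oct: +$1,342.15 → $2,292.89
  Nov: +$1,342.15 − $4,287.24 → -$652.20
  Dec: +$1,342.15 → $689.95
  Jan: +$1,342.15 − $3,113.46 → -$1,081.36
  Feb: +$1,342.15 → $260.79
  Mar: +$1,342.15 → $1,602.94
  Apr: +$1,342.15 → $2,945.09
  May: +$1,342.15 − $4,287.24 → $0.00
Lowest trial balance = -$1,733.56 (Jul)
Initial deposit = cushion − low point = $1,342.15 − (-$1,733.56) = $3,075.71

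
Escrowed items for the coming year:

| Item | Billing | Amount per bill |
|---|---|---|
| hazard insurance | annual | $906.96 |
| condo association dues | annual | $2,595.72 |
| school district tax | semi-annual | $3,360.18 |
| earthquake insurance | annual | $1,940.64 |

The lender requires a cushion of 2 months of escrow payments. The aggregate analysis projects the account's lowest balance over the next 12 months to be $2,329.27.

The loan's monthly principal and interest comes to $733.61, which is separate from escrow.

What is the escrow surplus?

$301.99

Hazard insurance = $906.96/yr
Condo association dues = $2,595.72/yr
School district tax = $3,360.18 × 2 = $6,720.36/yr
Earthquake insurance = $1,940.64/yr
Total annual escrow = $906.96 + $2,595.72 + $6,720.36 + $1,940.64 = $12,163.68
Base monthly escrow = $12,163.68 / 12 = $1,013.64
Required cushion = 2 × $1,013.64 = $2,027.28
Surplus = $2,329.27 − $2,027.28 = $301.99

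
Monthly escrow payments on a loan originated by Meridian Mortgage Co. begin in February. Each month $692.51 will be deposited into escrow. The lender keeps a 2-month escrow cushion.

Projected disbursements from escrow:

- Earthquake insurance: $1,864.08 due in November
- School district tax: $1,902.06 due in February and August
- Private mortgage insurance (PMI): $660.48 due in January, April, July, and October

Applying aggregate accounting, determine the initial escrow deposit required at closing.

Cushion = 2 × $692.51 = $1,385.02
Trial balance (start $0, +$692.51 each month, − disbursements):
  Feb: +$692.51 − $1,902.06 → -$1,209.55
  Mar: +$692.51 → -$517.04
  Apr: +$692.51 − $660.48 → -$485.01
  May: +$692.51 → $207.50
  Jun: +$692.51 → $900.01
  Jul: +$692.51 − $660.48 → $932.04
  Aug: +$692.51 − $1,902.06 → -$277.51
  Sep: +$692.51 → $415.00
  Oct: +$692.51 − $660.48 → $447.03
  Nov: +$692.51 − $1,864.08 → -$724.54
  Dec: +$692.51 → -$32.03
  Jan: +$692.51 − $660.48 → $0.00
Lowest trial balance = -$1,209.55 (Feb)
Initial deposit = cushion − low point = $1,385.02 − (-$1,209.55) = $2,594.57

$2,594.57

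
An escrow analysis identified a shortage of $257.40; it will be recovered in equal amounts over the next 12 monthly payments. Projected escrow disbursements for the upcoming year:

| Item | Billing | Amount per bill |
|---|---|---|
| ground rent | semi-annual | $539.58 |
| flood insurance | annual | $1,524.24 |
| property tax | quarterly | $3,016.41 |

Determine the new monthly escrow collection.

Ground rent — $539.58 × 2 = $1,079.16
Flood insurance — $1,524.24
Property tax — $3,016.41 × 4 = $12,065.64
Combined annual = $1,079.16 + $1,524.24 + $12,065.64 = $14,669.04
Per month = $14,669.04 / 12 = $1,222.42
Shortage per month = $257.40 / 12 = $21.45
Adjusted monthly = $1,222.42 + $21.45 = $1,243.87

$1,243.87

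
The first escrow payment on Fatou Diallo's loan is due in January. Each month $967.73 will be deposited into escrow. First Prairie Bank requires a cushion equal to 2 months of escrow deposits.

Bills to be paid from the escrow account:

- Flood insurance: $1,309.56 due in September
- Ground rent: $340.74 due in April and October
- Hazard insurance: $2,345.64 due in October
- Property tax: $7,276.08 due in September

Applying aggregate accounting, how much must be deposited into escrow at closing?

Cushion = 2 × $967.73 = $1,935.46
Trial balance (start $0, +$967.73 each month, − disbursements):
  Jan: +$967.73 → $967.73
  Feb: +$967.73 → $1,935.46
  Mar: +$967.73 → $2,903.19
  Apr: +$967.73 − $340.74 → $3,530.18
  May: +$967.73 → $4,497.91
  Jun: +$967.73 → $5,465.64
  Jul: +$967.73 → $6,433.37
  Aug: +$967.73 → $7,401.10
  Sep: +$967.73 − $8,585.64 → -$216.81
  Oct: +$967.73 − $2,686.38 → -$1,935.46
  Nov: +$967.73 → -$967.73
  Dec: +$967.73 → $0.00
Lowest trial balance = -$1,935.46 (Oct)
Initial deposit = cushion − low point = $1,935.46 − (-$1,935.46) = $3,870.92

$3,870.92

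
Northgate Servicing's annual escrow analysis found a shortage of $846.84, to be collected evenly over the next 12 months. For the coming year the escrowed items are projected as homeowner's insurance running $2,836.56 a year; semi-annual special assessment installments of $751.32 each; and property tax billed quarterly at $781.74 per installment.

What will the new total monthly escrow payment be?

Homeowner's insurance — $2,836.56
Special assessment — $751.32 × 2 = $1,502.64
Property tax — $781.74 × 4 = $3,126.96
Total annual escrow = $7,466.16
Monthly escrow = $7,466.16 / 12 = $622.18
Shortage per month = $846.84 / 12 = $70.57
New monthly escrow = $622.18 + $70.57 = $692.75

$692.75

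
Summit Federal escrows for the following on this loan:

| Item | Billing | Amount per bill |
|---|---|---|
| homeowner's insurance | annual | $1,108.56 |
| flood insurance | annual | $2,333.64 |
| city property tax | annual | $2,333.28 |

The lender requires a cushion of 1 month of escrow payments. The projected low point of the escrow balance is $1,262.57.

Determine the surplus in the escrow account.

Homeowner's insurance = $1,108.56 annually
Flood insurance = $2,333.64 annually
City property tax = $2,333.28 annually
Combined annual = $1,108.56 + $2,333.64 + $2,333.28 = $5,775.48
Base monthly escrow = $5,775.48 / 12 = $481.29
Required reserve = 1 × $481.29 = $481.29
Surplus = $1,262.57 − $481.29 = $781.28

$781.28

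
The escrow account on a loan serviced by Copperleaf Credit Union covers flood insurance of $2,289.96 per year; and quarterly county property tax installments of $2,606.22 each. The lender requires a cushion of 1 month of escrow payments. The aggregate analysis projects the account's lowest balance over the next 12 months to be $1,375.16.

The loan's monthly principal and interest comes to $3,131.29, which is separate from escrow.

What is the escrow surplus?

Flood insurance — $2,289.96 per year
County property tax — $2,606.22 × 4 = $10,424.88 per year
Annual escrow total = $2,289.96 + $10,424.88 = $12,714.84
Per month = $12,714.84 ÷ 12 = $1,059.57
Required cushion = 1 × $1,059.57 = $1,059.57
Excess over cushion: $1,375.16 − $1,059.57 = $315.59

$315.59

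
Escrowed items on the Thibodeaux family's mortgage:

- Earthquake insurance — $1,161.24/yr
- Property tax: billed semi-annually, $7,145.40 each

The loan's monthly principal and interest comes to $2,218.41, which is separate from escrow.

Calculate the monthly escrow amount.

$1,287.67

Earthquake insurance: $1,161.24/yr
Property tax: $7,145.40 × 2 = $14,290.80/yr
Combined annual = $1,161.24 + $14,290.80 = $15,452.04
Base monthly escrow = $15,452.04 ÷ 12 = $1,287.67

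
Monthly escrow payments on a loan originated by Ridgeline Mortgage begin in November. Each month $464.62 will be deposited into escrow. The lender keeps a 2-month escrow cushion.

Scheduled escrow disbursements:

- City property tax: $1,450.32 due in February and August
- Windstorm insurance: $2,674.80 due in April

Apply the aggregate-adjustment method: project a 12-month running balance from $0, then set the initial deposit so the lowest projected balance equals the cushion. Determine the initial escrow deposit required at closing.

$2,266.64

Cushion = 2 × $464.62 = $929.24
Trial balance (start $0, +$464.62 each month, − disbursements):
  Nov: +$464.62 → $464.62
  Dec: +$464.62 → $929.24
  Jan: +$464.62 → $1,393.86
  Feb: +$464.62 − $1,450.32 → $408.16
  Mar: +$464.62 → $872.78
  Apr: +$464.62 − $2,674.80 → -$1,337.40
  May: +$464.62 → -$872.78
  Jun: +$464.62 → -$408.16
  Jul: +$464.62 → $56.46
  Aug: +$464.62 − $1,450.32 → -$929.24
  Sep: +$464.62 → -$464.62
  Oct: +$464.62 → $0.00
Lowest trial balance = -$1,337.40 (Apr)
Initial deposit = cushion − low point = $929.24 − (-$1,337.40) = $2,266.64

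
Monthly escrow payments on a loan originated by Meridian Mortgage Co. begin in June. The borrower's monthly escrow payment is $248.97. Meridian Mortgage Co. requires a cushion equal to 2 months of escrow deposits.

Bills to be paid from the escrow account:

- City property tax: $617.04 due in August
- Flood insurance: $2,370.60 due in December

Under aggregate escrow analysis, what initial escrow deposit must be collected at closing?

Cushion = 2 × $248.97 = $497.94
Trial balance (start $0, +$248.97 each month, − disbursements):
  Jun: +$248.97 → $248.97
  Jul: +$248.97 → $497.94
  Aug: +$248.97 − $617.04 → $129.87
  Sep: +$248.97 → $378.84
  Oct: +$248.97 → $627.81
  Nov: +$248.97 → $876.78
  Dec: +$248.97 − $2,370.60 → -$1,244.85
  Jan: +$248.97 → -$995.88
  Feb: +$248.97 → -$746.91
  Mar: +$248.97 → -$497.94
  Apr: +$248.97 → -$248.97
  May: +$248.97 → $0.00
Lowest trial balance = -$1,244.85 (Dec)
Initial deposit = cushion − low point = $497.94 − (-$1,244.85) = $1,742.79

$1,742.79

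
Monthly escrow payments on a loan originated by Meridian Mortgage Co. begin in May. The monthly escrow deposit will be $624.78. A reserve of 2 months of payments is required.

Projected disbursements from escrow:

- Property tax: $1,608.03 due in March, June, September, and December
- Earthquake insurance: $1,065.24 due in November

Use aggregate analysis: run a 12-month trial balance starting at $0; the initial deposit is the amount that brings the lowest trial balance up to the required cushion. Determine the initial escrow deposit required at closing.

$2,140.65

Cushion = 2 × $624.78 = $1,249.56
Trial balance (start $0, +$624.78 each month, − disbursements):
  May: +$624.78 → $624.78
  Jun: +$624.78 − $1,608.03 → -$358.47
  Jul: +$624.78 → $266.31
  Aug: +$624.78 → $891.09
  Sep: +$624.78 − $1,608.03 → -$92.16
  Oct: +$624.78 → $532.62
  Nov: +$624.78 − $1,065.24 → $92.16
  Dec: +$624.78 − $1,608.03 → -$891.09
  Jan: +$624.78 → -$266.31
  Feb: +$624.78 → $358.47
  Mar: +$624.78 − $1,608.03 → -$624.78
  Apr: +$624.78 → $0.00
Lowest trial balance = -$891.09 (Dec)
Initial deposit = cushion − low point = $1,249.56 − (-$891.09) = $2,140.65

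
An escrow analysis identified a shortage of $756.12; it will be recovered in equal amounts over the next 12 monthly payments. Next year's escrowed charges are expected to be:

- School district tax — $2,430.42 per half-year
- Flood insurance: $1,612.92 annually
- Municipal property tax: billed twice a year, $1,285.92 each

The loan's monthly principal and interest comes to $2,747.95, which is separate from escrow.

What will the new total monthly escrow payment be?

$816.81

School district tax: $2,430.42 × 2 = $4,860.84
Flood insurance: $1,612.92
Municipal property tax: $1,285.92 × 2 = $2,571.84
Total per year = $4,860.84 + $1,612.92 + $2,571.84 = $9,045.60
Base monthly escrow = $9,045.60 ÷ 12 = $753.80
Monthly shortage recovery: $756.12 ÷ 12 = $63.01
Adjusted monthly = $753.80 + $63.01 = $816.81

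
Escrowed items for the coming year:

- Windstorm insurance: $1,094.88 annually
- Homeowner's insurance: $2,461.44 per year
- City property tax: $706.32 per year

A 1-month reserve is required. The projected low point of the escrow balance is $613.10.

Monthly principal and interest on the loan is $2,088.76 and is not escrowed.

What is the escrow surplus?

Windstorm insurance: $1,094.88/yr
Homeowner's insurance: $2,461.44/yr
City property tax: $706.32/yr
Yearly total = $1,094.88 + $2,461.44 + $706.32 = $4,262.64
Per month = $4,262.64 / 12 = $355.22
Required reserve = 1 × $355.22 = $355.22
Excess over cushion: $613.10 − $355.22 = $257.88

$257.88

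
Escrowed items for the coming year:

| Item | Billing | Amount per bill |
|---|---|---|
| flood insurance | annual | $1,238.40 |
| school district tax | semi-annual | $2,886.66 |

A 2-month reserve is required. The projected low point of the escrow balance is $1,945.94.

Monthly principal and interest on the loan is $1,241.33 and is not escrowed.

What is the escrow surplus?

Flood insurance — $1,238.40
School district tax — $2,886.66 × 2 = $5,773.32
Yearly total = $1,238.40 + $5,773.32 = $7,011.72
Base monthly escrow = $7,011.72 / 12 = $584.31
Cushion = 2 × $584.31 = $1,168.62
Surplus = $1,945.94 − $1,168.62 = $777.32

$777.32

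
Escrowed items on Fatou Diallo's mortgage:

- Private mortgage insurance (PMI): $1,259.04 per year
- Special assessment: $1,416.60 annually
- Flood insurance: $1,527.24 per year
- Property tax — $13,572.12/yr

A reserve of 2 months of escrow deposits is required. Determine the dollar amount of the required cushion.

$2,962.50

Private mortgage insurance (PMI) — $1,259.04 per year
Special assessment — $1,416.60 per year
Flood insurance — $1,527.24 per year
Property tax — $13,572.12 per year
Total per year = $1,259.04 + $1,416.60 + $1,527.24 + $13,572.12 = $17,775.00
Monthly = $17,775.00 / 12 = $1,481.25
Required cushion = 2 × $1,481.25 = $2,962.50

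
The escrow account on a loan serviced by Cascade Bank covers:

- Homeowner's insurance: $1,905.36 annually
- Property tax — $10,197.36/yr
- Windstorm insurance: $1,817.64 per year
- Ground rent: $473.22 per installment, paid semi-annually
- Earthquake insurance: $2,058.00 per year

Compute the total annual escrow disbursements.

Homeowner's insurance — $1,905.36 per year
Property tax — $10,197.36 per year
Windstorm insurance — $1,817.64 per year
Ground rent — $473.22 × 2 = $946.44 per year
Earthquake insurance — $2,058.00 per year
Annual escrow total = $1,905.36 + $10,197.36 + $1,817.64 + $946.44 + $2,058.00 = $16,924.80

$16,924.80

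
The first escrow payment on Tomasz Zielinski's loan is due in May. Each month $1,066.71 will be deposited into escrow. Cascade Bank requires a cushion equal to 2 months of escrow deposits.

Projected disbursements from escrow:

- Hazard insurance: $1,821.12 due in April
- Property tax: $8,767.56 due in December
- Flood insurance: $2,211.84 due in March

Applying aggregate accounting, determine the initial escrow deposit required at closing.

$2,367.30

Cushion = 2 × $1,066.71 = $2,133.42
Trial balance (start $0, +$1,066.71 each month, − disbursements):
  May: +$1,066.71 → $1,066.71
  Jun: +$1,066.71 → $2,133.42
  Jul: +$1,066.71 → $3,200.13
  Aug: +$1,066.71 → $4,266.84
  Sep: +$1,066.71 → $5,333.55
  Oct: +$1,066.71 → $6,400.26
  Nov: +$1,066.71 → $7,466.97
  Dec: +$1,066.71 − $8,767.56 → -$233.88
  Jan: +$1,066.71 → $832.83
  Feb: +$1,066.71 → $1,899.54
  Mar: +$1,066.71 − $2,211.84 → $754.41
  Apr: +$1,066.71 − $1,821.12 → $0.00
Lowest trial balance = -$233.88 (Dec)
Initial deposit = cushion − low point = $2,133.42 − (-$233.88) = $2,367.30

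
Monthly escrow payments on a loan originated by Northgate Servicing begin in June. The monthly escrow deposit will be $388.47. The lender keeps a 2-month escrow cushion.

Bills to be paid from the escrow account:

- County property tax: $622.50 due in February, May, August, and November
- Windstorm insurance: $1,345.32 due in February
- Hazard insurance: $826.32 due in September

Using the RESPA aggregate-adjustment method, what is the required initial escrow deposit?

Cushion = 2 × $388.47 = $776.94
Trial balance (start $0, +$388.47 each month, − disbursements):
  Jun: +$388.47 → $388.47
  Jul: +$388.47 → $776.94
  Aug: +$388.47 − $622.50 → $542.91
  Sep: +$388.47 − $826.32 → $105.06
  Oct: +$388.47 → $493.53
  Nov: +$388.47 − $622.50 → $259.50
  Dec: +$388.47 → $647.97
  Jan: +$388.47 → $1,036.44
  Feb: +$388.47 − $1,967.82 → -$542.91
  Mar: +$388.47 → -$154.44
  Apr: +$388.47 → $234.03
  May: +$388.47 − $622.50 → $0.00
Lowest trial balance = -$542.91 (Feb)
Initial deposit = cushion − low point = $776.94 − (-$542.91) = $1,319.85

$1,319.85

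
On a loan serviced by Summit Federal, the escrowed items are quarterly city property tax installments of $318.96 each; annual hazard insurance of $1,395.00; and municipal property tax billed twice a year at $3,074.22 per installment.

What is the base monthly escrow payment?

City property tax: $318.96 × 4 = $1,275.84/yr
Hazard insurance: $1,395.00/yr
Municipal property tax: $3,074.22 × 2 = $6,148.44/yr
Total annual escrow = $1,275.84 + $1,395.00 + $6,148.44 = $8,819.28
Base monthly escrow = $8,819.28 / 12 = $734.94

$734.94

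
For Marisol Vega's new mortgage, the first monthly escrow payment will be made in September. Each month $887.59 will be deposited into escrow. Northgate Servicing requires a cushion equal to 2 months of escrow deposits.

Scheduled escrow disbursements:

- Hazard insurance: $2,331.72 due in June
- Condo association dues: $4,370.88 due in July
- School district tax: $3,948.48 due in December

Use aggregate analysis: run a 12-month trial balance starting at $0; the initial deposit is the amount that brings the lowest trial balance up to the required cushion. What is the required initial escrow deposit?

Cushion = 2 × $887.59 = $1,775.18
Trial balance (start $0, +$887.59 each month, − disbursements):
  Sep: +$887.59 → $887.59
  Oct: +$887.59 → $1,775.18
  Nov: +$887.59 → $2,662.77
  Dec: +$887.59 − $3,948.48 → -$398.12
  Jan: +$887.59 → $489.47
  Feb: +$887.59 → $1,377.06
  Mar: +$887.59 → $2,264.65
  Apr: +$887.59 → $3,152.24
  May: +$887.59 → $4,039.83
  Jun: +$887.59 − $2,331.72 → $2,595.70
  Jul: +$887.59 − $4,370.88 → -$887.59
  Aug: +$887.59 → $0.00
Lowest trial balance = -$887.59 (Jul)
Initial deposit = cushion − low point = $1,775.18 − (-$887.59) = $2,662.77

$2,662.77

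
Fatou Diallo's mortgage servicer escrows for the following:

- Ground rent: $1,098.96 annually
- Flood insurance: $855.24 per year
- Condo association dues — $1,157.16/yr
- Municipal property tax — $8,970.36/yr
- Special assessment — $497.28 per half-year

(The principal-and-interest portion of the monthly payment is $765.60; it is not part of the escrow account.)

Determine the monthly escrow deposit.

$1,089.69

Ground rent = $1,098.96 annually
Flood insurance = $855.24 annually
Condo association dues = $1,157.16 annually
Municipal property tax = $8,970.36 annually
Special assessment = $497.28 × 2 = $994.56 annually
Total per year = $1,098.96 + $855.24 + $1,157.16 + $8,970.36 + $994.56 = $13,076.28
Monthly escrow = $13,076.28 ÷ 12 = $1,089.69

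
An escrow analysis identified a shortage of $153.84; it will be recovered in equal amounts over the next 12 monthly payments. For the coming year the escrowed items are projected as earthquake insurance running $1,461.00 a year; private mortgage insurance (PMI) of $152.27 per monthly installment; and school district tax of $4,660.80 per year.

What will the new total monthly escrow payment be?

$675.24

Earthquake insurance — $1,461.00 annually
Private mortgage insurance (PMI) — $152.27 × 12 = $1,827.24 annually
School district tax — $4,660.80 annually
Yearly total = $1,461.00 + $1,827.24 + $4,660.80 = $7,949.04
Per month = $7,949.04 ÷ 12 = $662.42
Shortage per month = $153.84 ÷ 12 = $12.82
Adjusted monthly = $662.42 + $12.82 = $675.24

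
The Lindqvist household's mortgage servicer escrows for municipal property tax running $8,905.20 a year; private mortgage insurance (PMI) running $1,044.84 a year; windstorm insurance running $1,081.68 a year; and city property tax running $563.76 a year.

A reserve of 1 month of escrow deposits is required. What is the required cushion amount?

Municipal property tax = $8,905.20
Private mortgage insurance (PMI) = $1,044.84
Windstorm insurance = $1,081.68
City property tax = $563.76
Total annual escrow = $8,905.20 + $1,044.84 + $1,081.68 + $563.76 = $11,595.48
Monthly escrow = $11,595.48 / 12 = $966.29
Required cushion = 1 × $966.29 = $966.29

$966.29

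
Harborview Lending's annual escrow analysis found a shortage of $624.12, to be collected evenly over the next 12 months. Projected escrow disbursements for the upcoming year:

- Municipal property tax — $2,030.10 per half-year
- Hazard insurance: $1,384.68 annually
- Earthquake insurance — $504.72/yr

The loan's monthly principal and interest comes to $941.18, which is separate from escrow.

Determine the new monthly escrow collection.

$547.81

Municipal property tax — $2,030.10 × 2 = $4,060.20 per year
Hazard insurance — $1,384.68 per year
Earthquake insurance — $504.72 per year
Total annual escrow = $5,949.60
Monthly = $5,949.60 / 12 = $495.80
Shortage spread = $624.12 / 12 = $52.01/mo
Adjusted monthly = $495.80 + $52.01 = $547.81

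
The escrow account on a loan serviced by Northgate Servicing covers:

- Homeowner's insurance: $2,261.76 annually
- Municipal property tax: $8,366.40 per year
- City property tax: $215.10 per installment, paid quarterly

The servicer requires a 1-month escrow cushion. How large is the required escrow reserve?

$957.38

Homeowner's insurance: $2,261.76 annually
Municipal property tax: $8,366.40 annually
City property tax: $215.10 × 4 = $860.40 annually
Annual escrow total = $2,261.76 + $8,366.40 + $860.40 = $11,488.56
Monthly = $11,488.56 ÷ 12 = $957.38
Required cushion = 1 × $957.38 = $957.38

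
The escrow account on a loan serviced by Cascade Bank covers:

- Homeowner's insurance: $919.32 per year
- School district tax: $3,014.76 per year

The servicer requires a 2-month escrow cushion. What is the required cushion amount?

Homeowner's insurance — $919.32 annually
School district tax — $3,014.76 annually
Annual escrow total = $919.32 + $3,014.76 = $3,934.08
Monthly escrow = $3,934.08 ÷ 12 = $327.84
Reserve = 2 × $327.84 = $655.68

$655.68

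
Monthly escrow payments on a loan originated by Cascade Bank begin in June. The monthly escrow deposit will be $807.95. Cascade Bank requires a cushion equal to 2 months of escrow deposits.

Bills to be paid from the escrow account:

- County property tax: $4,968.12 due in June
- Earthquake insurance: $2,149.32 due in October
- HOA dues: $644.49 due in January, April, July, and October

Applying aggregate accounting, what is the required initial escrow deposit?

$5,982.57

Cushion = 2 × $807.95 = $1,615.90
Trial balance (start $0, +$807.95 each month, − disbursements):
  Jun: +$807.95 − $4,968.12 → -$4,160.17
  Jul: +$807.95 − $644.49 → -$3,996.71
  Aug: +$807.95 → -$3,188.76
  Sep: +$807.95 → -$2,380.81
  Oct: +$807.95 − $2,793.81 → -$4,366.67
  Nov: +$807.95 → -$3,558.72
  Dec: +$807.95 → -$2,750.77
  Jan: +$807.95 − $644.49 → -$2,587.31
  Feb: +$807.95 → -$1,779.36
  Mar: +$807.95 → -$971.41
  Apr: +$807.95 − $644.49 → -$807.95
  May: +$807.95 → $0.00
Lowest trial balance = -$4,366.67 (Oct)
Initial deposit = cushion − low point = $1,615.90 − (-$4,366.67) = $5,982.57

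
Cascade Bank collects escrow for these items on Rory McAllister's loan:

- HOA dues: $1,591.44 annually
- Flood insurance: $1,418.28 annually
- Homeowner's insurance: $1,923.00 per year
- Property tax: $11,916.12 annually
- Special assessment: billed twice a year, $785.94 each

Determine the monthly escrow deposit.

$1,535.06

HOA dues: $1,591.44 per year
Flood insurance: $1,418.28 per year
Homeowner's insurance: $1,923.00 per year
Property tax: $11,916.12 per year
Special assessment: $785.94 × 2 = $1,571.88 per year
Yearly total = $1,591.44 + $1,418.28 + $1,923.00 + $11,916.12 + $1,571.88 = $18,420.72
Monthly = $18,420.72 ÷ 12 = $1,535.06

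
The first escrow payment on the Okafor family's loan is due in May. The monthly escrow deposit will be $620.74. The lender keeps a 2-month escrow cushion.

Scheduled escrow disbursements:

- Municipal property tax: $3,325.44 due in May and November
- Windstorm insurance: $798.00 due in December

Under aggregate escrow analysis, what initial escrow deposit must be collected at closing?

$3,946.18

Cushion = 2 × $620.74 = $1,241.48
Trial balance (start $0, +$620.74 each month, − disbursements):
  May: +$620.74 − $3,325.44 → -$2,704.70
  Jun: +$620.74 → -$2,083.96
  Jul: +$620.74 → -$1,463.22
  Aug: +$620.74 → -$842.48
  Sep: +$620.74 → -$221.74
  Oct: +$620.74 → $399.00
  Nov: +$620.74 − $3,325.44 → -$2,305.70
  Dec: +$620.74 − $798.00 → -$2,482.96
  Jan: +$620.74 → -$1,862.22
  Feb: +$620.74 → -$1,241.48
  Mar: +$620.74 → -$620.74
  Apr: +$620.74 → $0.00
Lowest trial balance = -$2,704.70 (May)
Initial deposit = cushion − low point = $1,241.48 − (-$2,704.70) = $3,946.18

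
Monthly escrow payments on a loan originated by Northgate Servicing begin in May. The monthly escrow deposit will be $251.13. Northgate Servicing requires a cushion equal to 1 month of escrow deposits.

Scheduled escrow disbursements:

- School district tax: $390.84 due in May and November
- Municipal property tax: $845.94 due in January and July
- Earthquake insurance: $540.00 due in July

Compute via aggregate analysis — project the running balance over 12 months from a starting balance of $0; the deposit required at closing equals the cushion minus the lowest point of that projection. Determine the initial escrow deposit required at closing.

$1,274.52

Cushion = 1 × $251.13 = $251.13
Trial balance (start $0, +$251.13 each month, − disbursements):
  May: +$251.13 − $390.84 → -$139.71
  Jun: +$251.13 → $111.42
  Jul: +$251.13 − $1,385.94 → -$1,023.39
  Aug: +$251.13 → -$772.26
  Sep: +$251.13 → -$521.13
  Oct: +$251.13 → -$270.00
  Nov: +$251.13 − $390.84 → -$409.71
  Dec: +$251.13 → -$158.58
  Jan: +$251.13 − $845.94 → -$753.39
  Feb: +$251.13 → -$502.26
  Mar: +$251.13 → -$251.13
  Apr: +$251.13 → $0.00
Lowest trial balance = -$1,023.39 (Jul)
Initial deposit = cushion − low point = $251.13 − (-$1,023.39) = $1,274.52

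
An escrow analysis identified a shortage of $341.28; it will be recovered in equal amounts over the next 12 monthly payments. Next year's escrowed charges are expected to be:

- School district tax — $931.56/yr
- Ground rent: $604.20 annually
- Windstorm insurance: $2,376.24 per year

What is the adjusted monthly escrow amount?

$354.44

School district tax = $931.56
Ground rent = $604.20
Windstorm insurance = $2,376.24
Annual escrow total = $931.56 + $604.20 + $2,376.24 = $3,912.00
Base monthly escrow = $3,912.00 ÷ 12 = $326.00
Shortage spread = $341.28 ÷ 12 = $28.44/mo
New monthly escrow = $326.00 + $28.44 = $354.44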